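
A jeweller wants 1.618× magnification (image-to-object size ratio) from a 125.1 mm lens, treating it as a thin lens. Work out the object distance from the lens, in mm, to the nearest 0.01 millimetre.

202.42 mm

With m = dᵢ/dₒ and 1/f = 1/dₒ + 1/dᵢ, substituting dᵢ = m·dₒ gives 1/f = (1 + 1/m)/dₒ, hence dₒ = f·(1 + 1/m).
dₒ = 125.1 × (1 + 1/1.618) = 125.1 × 1.61805 ≈ 202.418 mm.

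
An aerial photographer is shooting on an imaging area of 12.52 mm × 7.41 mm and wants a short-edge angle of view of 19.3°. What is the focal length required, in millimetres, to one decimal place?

21.8 mm

From α = 2·arctan(h/2f) we get f = h / (2·tan(α/2)).
With h = 7.41 mm and α/2 = 9.65°, tan(α/2) ≈ 0.17004, so f ≈ 7.41 / 0.34007 ≈ 21.7896 mm.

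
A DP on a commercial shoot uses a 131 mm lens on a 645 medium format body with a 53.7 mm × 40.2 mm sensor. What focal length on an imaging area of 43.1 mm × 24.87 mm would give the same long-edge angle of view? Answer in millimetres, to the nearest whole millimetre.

Equal angle of view means equal width/f ratio, so f₂ = f₁ · (width₂/width₁) = 131 × 43.1/53.7.
f₂ = 131 × 0.80261 ≈ 105.142 mm.

105 mm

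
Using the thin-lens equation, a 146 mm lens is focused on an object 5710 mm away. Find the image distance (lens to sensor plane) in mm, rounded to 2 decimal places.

149.83 mm

1/dᵢ = 1/f − 1/dₒ = 1/146 − 1/5710 = 0.0066742 mm⁻¹.
dᵢ = 1/0.0066742 ≈ 149.8311 mm.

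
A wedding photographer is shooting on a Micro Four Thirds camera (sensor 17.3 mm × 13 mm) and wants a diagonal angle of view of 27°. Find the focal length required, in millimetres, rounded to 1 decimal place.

Sensor diagonal = √(17.3² + 13²) = √468.2900 ≈ 21.6400 mm.
From α = 2·arctan(d/2f) we get f = d / (2·tan(α/2)).
With d = 21.6400 mm and α/2 = 13.5°, tan(α/2) ≈ 0.24008, so f ≈ 21.6400 / 0.48016 ≈ 45.0686 mm.

45.1 mm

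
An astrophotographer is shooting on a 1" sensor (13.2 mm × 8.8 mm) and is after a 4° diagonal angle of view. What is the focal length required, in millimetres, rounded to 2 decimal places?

Sensor diagonal = √(13.2² + 8.8²) = √251.6800 ≈ 15.8644 mm.
From α = 2·arctan(d/2f) we get f = d / (2·tan(α/2)).
With d = 15.8644 mm and α/2 = 2°, tan(α/2) ≈ 0.03492, so f ≈ 15.8644 / 0.06984 ≈ 227.1489 mm.

227.15 mm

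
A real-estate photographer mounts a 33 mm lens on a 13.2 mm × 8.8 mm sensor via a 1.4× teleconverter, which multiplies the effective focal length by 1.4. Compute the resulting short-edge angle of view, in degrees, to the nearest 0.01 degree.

Effective focal length f = 33 × 1.4 = 46.2 mm.
α = 2·arctan(8.8 / (2 × 46.2)) = 2·arctan(0.09524) ≈ 10.8807°.

10.88°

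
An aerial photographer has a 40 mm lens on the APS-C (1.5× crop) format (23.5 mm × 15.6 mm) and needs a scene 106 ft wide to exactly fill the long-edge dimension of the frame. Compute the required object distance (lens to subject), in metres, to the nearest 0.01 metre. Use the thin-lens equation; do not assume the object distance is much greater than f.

W: 106 ft × 304.8 mm/ft = 32308.80 mm.
Magnification m = w/W = dᵢ/dₒ; combined with 1/f = 1/dₒ + 1/dᵢ this gives dₒ = f·(1 + W/w).
dₒ = 40 mm × (1 + 32308.8/23.5) = 40 × 1375.8425 ≈ 55033.700 mm = 55.0337 m.

55.03 m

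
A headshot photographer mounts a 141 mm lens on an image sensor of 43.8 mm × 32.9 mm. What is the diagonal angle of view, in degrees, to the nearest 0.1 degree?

Sensor diagonal = √(43.8² + 32.9²) = √3000.8500 ≈ 54.7800 mm.
Angle of view α = 2·arctan(d/2f) with d = 54.7800 mm and f = 141 mm.
d/2f = 0.19426; arctan(0.19426) ≈ 10.9931°, so α ≈ 21.9862°.

22.0°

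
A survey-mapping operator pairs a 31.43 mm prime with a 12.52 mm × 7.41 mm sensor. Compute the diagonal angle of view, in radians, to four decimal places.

Sensor diagonal = √(12.52² + 7.41²) = √211.6585 ≈ 14.5485 mm.
Angle of view α = 2·arctan(d/2f) with d = 14.5485 mm and f = 31.43 mm.
d/2f = 0.23144; arctan(0.23144) ≈ 0.2274 rad, so α ≈ 0.4549 rad.

0.4549 rad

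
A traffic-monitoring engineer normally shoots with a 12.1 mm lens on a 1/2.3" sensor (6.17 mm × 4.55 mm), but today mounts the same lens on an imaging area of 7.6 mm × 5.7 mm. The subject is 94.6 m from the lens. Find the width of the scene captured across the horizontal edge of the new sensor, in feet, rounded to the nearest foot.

The focal length stays 12.1 mm; the relevant sensor dimension is now w = 7.6 mm. Object distance dₒ = 94.6 m = 94600 mm.
Thin-lens field width W = w·(dₒ − f)/f = 7.6 × (94600 − 12.1)/12.1 ≈ 59410.582 mm = 59410.582/304.8 ft = 194.917 ft.

195 ft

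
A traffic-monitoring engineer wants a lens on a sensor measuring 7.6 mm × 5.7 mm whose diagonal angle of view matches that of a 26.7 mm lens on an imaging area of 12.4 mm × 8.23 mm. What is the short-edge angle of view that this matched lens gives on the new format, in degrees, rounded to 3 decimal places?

Sensor diagonal = √(12.4² + 8.23²) = √221.4929 ≈ 14.8826 mm.
Sensor diagonal = √(7.6² + 5.7²) = √90.2500 ≈ 9.5000 mm.
Equal diagonal AOV ⇒ f₂ = f₁ · 9.5000/14.8826 = 26.7 × 0.63833 ≈ 17.0433 mm.
Short-edge AOV on the new format = 2·arctan(5.7 / (2 × 17.0433)) = 2·arctan(0.16722) ≈ 18.9864°.

18.986°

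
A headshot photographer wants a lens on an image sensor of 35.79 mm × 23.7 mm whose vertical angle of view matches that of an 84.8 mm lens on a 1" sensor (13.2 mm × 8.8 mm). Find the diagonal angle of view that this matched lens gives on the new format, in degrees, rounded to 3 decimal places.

Equal vertical AOV ⇒ f₂ = f₁ · 23.7/8.8 = 84.8 × 2.69318 ≈ 228.3818 mm.
Sensor diagonal = √(35.79² + 23.7²) = √1842.6141 ≈ 42.9257 mm.
Diagonal AOV on the new format = 2·arctan(42.9257 / (2 × 228.3818)) = 2·arctan(0.09398) ≈ 10.7375°.

10.738°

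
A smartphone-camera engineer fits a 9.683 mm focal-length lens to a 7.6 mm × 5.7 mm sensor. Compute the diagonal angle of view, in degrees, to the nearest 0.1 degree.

Sensor diagonal = √(7.6² + 5.7²) = √90.2500 ≈ 9.5000 mm.
Angle of view α = 2·arctan(d/2f) with d = 9.5000 mm and f = 9.683 mm.
d/2f = 0.49055; arctan(0.49055) ≈ 26.1303°, so α ≈ 52.2606°.

52.3°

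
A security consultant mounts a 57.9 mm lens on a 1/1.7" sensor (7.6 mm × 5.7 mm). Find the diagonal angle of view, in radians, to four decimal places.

Sensor diagonal = √(7.6² + 5.7²) = √90.2500 ≈ 9.5000 mm.
Angle of view α = 2·arctan(d/2f) with d = 9.5000 mm and f = 57.9 mm.
d/2f = 0.08204; arctan(0.08204) ≈ 0.0819 rad, so α ≈ 0.1637 rad.

0.1637 rad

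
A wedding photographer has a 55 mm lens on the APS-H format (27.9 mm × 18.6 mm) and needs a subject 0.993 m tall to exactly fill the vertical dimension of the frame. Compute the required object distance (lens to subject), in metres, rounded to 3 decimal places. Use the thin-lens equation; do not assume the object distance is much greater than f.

W: 0.993 m = 993 mm.
Magnification m = h/W = dᵢ/dₒ; combined with 1/f = 1/dₒ + 1/dᵢ this gives dₒ = f·(1 + W/h).
dₒ = 55 mm × (1 + 993/18.6) = 55 × 54.3871 ≈ 2991.290 mm = 2.99129 m.

2.991 m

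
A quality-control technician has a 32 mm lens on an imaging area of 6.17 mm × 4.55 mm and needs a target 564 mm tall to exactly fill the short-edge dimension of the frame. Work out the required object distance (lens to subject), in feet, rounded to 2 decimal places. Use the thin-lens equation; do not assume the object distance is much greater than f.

13.12 ft

Magnification m = h/W = dᵢ/dₒ; combined with 1/f = 1/dₒ + 1/dᵢ this gives dₒ = f·(1 + W/h).
dₒ = 32 mm × (1 + 564/4.55) = 32 × 124.9560 ≈ 3998.593 mm = 3998.593/304.8 ft = 13.1187 ft.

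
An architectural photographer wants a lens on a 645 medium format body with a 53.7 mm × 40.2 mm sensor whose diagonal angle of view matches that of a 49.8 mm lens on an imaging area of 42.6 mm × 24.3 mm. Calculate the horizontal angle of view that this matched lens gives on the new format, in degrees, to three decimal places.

Sensor diagonal = √(42.6² + 24.3²) = √2405.2500 ≈ 49.0433 mm.
Sensor diagonal = √(53.7² + 40.2²) = √4499.7300 ≈ 67.0800 mm.
Equal diagonal AOV ⇒ f₂ = f₁ · 67.0800/49.0433 = 49.8 × 1.36777 ≈ 68.1150 mm.
Horizontal AOV on the new format = 2·arctan(53.7 / (2 × 68.1150)) = 2·arctan(0.39419) ≈ 43.0274°.

43.027°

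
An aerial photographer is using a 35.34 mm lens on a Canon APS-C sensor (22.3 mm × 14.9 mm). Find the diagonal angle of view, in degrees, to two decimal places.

Sensor diagonal = √(22.3² + 14.9²) = √719.3000 ≈ 26.8198 mm.
Angle of view α = 2·arctan(d/2f) with d = 26.8198 mm and f = 35.34 mm.
d/2f = 0.37945; arctan(0.37945) ≈ 20.7794°, so α ≈ 41.5588°.

41.56°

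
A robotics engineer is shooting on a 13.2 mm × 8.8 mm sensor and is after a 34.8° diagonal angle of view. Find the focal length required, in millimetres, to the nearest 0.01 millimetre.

25.31 mm

Sensor diagonal = √(13.2² + 8.8²) = √251.6800 ≈ 15.8644 mm.
From α = 2·arctan(d/2f) we get f = d / (2·tan(α/2)).
With d = 15.8644 mm and α/2 = 17.4°, tan(α/2) ≈ 0.31338, so f ≈ 15.8644 / 0.62676 ≈ 25.3117 mm.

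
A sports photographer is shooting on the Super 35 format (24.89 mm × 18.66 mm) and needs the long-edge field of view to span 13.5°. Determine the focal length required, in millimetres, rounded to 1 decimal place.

From α = 2·arctan(w/2f) we get f = w / (2·tan(α/2)).
With w = 24.89 mm and α/2 = 6.75°, tan(α/2) ≈ 0.11836, so f ≈ 24.89 / 0.23672 ≈ 105.1473 mm.

105.1 mm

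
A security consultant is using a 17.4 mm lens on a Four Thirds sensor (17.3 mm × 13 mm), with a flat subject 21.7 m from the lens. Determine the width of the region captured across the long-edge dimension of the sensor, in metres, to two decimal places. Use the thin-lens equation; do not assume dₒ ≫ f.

dₒ: 21.7 m = 21700 mm.
Similar triangles through the lens centre give W/dₒ = w/dᵢ; with 1/f = 1/dₒ + 1/dᵢ this gives W = w·(dₒ − f)/f.
W = 17.3 mm × (21700 − 17.4) / 17.4 = 17.3 × 1246.1264 ≈ 21557.987 mm = 21.558 m.

21.56 m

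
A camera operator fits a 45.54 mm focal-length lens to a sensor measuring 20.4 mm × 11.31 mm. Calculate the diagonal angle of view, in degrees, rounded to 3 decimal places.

28.729°

Sensor diagonal = √(20.4² + 11.31²) = √544.0761 ≈ 23.3254 mm.
Angle of view α = 2·arctan(d/2f) with d = 23.3254 mm and f = 45.54 mm.
d/2f = 0.25610; arctan(0.25610) ≈ 14.3646°, so α ≈ 28.7293°.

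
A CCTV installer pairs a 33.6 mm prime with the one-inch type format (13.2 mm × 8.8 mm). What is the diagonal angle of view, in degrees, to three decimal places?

Sensor diagonal = √(13.2² + 8.8²) = √251.6800 ≈ 15.8644 mm.
Angle of view α = 2·arctan(d/2f) with d = 15.8644 mm and f = 33.6 mm.
d/2f = 0.23608; arctan(0.23608) ≈ 13.2831°, so α ≈ 26.5661°.

26.566°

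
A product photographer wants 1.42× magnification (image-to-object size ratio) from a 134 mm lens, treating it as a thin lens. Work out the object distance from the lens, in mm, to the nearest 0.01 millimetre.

228.37 mm

With m = dᵢ/dₒ and 1/f = 1/dₒ + 1/dᵢ, substituting dᵢ = m·dₒ gives 1/f = (1 + 1/m)/dₒ, hence dₒ = f·(1 + 1/m).
dₒ = 134 × (1 + 1/1.42) = 134 × 1.70423 ≈ 228.366 mm.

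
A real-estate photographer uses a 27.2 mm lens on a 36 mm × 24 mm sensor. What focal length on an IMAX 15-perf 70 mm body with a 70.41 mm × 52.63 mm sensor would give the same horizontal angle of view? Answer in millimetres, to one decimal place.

Equal angle of view means equal width/f ratio, so f₂ = f₁ · (width₂/width₁) = 27.2 × 70.41/36.
f₂ = 27.2 × 1.95583 ≈ 53.199 mm.

53.2 mm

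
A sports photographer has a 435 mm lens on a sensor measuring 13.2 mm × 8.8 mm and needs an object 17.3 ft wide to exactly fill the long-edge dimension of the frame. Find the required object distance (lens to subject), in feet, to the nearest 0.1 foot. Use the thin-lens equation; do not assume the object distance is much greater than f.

571.5 ft

W: 17.3 ft × 304.8 mm/ft = 5273.04 mm.
Magnification m = w/W = dᵢ/dₒ; combined with 1/f = 1/dₒ + 1/dᵢ this gives dₒ = f·(1 + W/w).
dₒ = 435 mm × (1 + 5273.04/13.2) = 435 × 400.4727 ≈ 174205.631 mm = 174205.631/304.8 ft = 571.541 ft.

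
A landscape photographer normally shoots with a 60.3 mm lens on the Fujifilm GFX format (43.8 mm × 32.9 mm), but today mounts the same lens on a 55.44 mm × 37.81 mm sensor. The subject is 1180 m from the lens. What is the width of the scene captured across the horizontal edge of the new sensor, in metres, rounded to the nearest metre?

1085 m

The focal length stays 60.3 mm; the relevant sensor dimension is now w = 55.44 mm. Object distance dₒ = 1180 m = 1.18e+06 mm.
Thin-lens field width W = w·(dₒ − f)/f = 55.44 × (1.18e+06 − 60.3)/60.3 ≈ 1084840.082 mm = 1084.84 m.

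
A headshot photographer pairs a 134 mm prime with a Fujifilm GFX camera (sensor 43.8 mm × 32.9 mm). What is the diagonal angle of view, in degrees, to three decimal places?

23.105°

Sensor diagonal = √(43.8² + 32.9²) = √3000.8500 ≈ 54.7800 mm.
Angle of view α = 2·arctan(d/2f) with d = 54.7800 mm and f = 134 mm.
d/2f = 0.20440; arctan(0.20440) ≈ 11.5523°, so α ≈ 23.1046°.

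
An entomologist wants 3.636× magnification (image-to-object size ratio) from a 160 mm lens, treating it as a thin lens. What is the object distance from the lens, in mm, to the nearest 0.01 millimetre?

204.00 mm

With m = dᵢ/dₒ and 1/f = 1/dₒ + 1/dᵢ, substituting dᵢ = m·dₒ gives 1/f = (1 + 1/m)/dₒ, hence dₒ = f·(1 + 1/m).
dₒ = 160 × (1 + 1/3.636) = 160 × 1.27503 ≈ 204.004 mm.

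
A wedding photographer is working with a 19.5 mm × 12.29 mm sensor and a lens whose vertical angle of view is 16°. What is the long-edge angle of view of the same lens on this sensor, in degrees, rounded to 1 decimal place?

From the vertical AOV: f = 12.29 / (2·tan(8°)) = 12.29 / 0.28108 ≈ 43.7239 mm.
Long-edge AOV = 2·arctan(19.5 / (2 × 43.7239)) = 2·arctan(0.22299) ≈ 25.1414°.

25.1°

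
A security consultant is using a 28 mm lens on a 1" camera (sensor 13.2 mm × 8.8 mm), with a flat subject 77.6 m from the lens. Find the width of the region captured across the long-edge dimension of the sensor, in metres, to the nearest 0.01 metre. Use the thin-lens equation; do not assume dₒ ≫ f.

dₒ: 77.6 m = 77600 mm.
Similar triangles through the lens centre give W/dₒ = w/dᵢ; with 1/f = 1/dₒ + 1/dᵢ this gives W = w·(dₒ − f)/f.
W = 13.2 mm × (77600 − 28) / 28 = 13.2 × 2770.4286 ≈ 36569.657 mm = 36.5697 m.

36.57 m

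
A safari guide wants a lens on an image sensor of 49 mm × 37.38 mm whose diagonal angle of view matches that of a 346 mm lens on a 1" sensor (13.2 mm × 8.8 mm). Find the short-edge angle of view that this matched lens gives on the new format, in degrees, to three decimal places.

Sensor diagonal = √(13.2² + 8.8²) = √251.6800 ≈ 15.8644 mm.
Sensor diagonal = √(49² + 37.38²) = √3798.2644 ≈ 61.6301 mm.
Equal diagonal AOV ⇒ f₂ = f₁ · 61.6301/15.8644 = 346 × 3.88480 ≈ 1344.1395 mm.
Short-edge AOV on the new format = 2·arctan(37.38 / (2 × 1344.1395)) = 2·arctan(0.01390) ≈ 1.5933°.

1.593°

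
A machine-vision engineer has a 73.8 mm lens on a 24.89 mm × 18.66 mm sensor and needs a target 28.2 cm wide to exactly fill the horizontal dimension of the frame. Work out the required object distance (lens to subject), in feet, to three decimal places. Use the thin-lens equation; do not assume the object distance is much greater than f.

W: 28.2 cm = 282 mm.
Magnification m = w/W = dᵢ/dₒ; combined with 1/f = 1/dₒ + 1/dᵢ this gives dₒ = f·(1 + W/w).
dₒ = 73.8 mm × (1 + 282/24.89) = 73.8 × 12.3299 ≈ 909.943 mm = 909.943/304.8 ft = 2.98538 ft.

2.985 ft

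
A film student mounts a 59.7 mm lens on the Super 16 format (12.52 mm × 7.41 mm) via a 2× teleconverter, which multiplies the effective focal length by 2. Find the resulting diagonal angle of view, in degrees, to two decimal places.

Effective focal length f = 59.7 × 2 = 119.4 mm.
Sensor diagonal = √(12.52² + 7.41²) = √211.6585 ≈ 14.5485 mm.
α = 2·arctan(14.548 / (2 × 119.4)) = 2·arctan(0.06092) ≈ 6.9727°.

6.97°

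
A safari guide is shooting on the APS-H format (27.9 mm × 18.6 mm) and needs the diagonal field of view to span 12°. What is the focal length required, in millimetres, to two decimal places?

159.52 mm

Sensor diagonal = √(27.9² + 18.6²) = √1124.3700 ≈ 33.5316 mm.
From α = 2·arctan(d/2f) we get f = d / (2·tan(α/2)).
With d = 33.5316 mm and α/2 = 6°, tan(α/2) ≈ 0.10510, so f ≈ 33.5316 / 0.21021 ≈ 159.5161 mm.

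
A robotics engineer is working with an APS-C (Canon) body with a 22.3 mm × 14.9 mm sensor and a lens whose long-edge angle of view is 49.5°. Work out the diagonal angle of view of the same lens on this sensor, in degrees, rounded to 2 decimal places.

58.01°

From the long-edge AOV: f = 22.3 / (2·tan(24.75°)) = 22.3 / 0.92201 ≈ 24.1862 mm.
Sensor diagonal = √(22.3² + 14.9²) = √719.3000 ≈ 26.8198 mm.
Diagonal AOV = 2·arctan(26.8198 / (2 × 24.1862)) = 2·arctan(0.55444) ≈ 58.0118°.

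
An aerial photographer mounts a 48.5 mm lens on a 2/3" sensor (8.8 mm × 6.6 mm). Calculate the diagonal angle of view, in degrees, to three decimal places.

12.940°

Sensor diagonal = √(8.8² + 6.6²) = √121.0000 ≈ 11.0000 mm.
Angle of view α = 2·arctan(d/2f) with d = 11.0000 mm and f = 48.5 mm.
d/2f = 0.11340; arctan(0.11340) ≈ 6.4698°, so α ≈ 12.9396°.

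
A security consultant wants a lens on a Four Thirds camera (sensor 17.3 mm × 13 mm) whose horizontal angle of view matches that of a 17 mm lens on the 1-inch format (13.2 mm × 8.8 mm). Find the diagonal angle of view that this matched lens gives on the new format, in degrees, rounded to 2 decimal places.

51.81°

Equal horizontal AOV ⇒ f₂ = f₁ · 17.3/13.2 = 17 × 1.31061 ≈ 22.2803 mm.
Sensor diagonal = √(17.3² + 13²) = √468.2900 ≈ 21.6400 mm.
Diagonal AOV on the new format = 2·arctan(21.6400 / (2 × 22.2803)) = 2·arctan(0.48563) ≈ 51.8053°.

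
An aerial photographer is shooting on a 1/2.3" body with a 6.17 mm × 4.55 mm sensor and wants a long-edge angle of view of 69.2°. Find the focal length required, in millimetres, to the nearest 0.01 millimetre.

4.47 mm

From α = 2·arctan(w/2f) we get f = w / (2·tan(α/2)).
With w = 6.17 mm and α/2 = 34.6°, tan(α/2) ≈ 0.68985, so f ≈ 6.17 / 1.37971 ≈ 4.4720 mm.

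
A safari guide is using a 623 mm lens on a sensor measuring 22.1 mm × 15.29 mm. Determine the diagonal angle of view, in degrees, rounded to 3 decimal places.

Sensor diagonal = √(22.1² + 15.29²) = √722.1941 ≈ 26.8737 mm.
Angle of view α = 2·arctan(d/2f) with d = 26.8737 mm and f = 623 mm.
d/2f = 0.02157; arctan(0.02157) ≈ 1.2356°, so α ≈ 2.4711°.

2.471°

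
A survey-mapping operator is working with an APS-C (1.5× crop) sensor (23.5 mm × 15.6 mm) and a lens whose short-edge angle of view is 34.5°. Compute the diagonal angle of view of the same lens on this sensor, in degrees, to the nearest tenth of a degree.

58.6°

From the short-edge AOV: f = 15.6 / (2·tan(17.25°)) = 15.6 / 0.62102 ≈ 25.1201 mm.
Sensor diagonal = √(23.5² + 15.6²) = √795.6100 ≈ 28.2066 mm.
Diagonal AOV = 2·arctan(28.2066 / (2 × 25.1201)) = 2·arctan(0.56143) ≈ 58.6227°.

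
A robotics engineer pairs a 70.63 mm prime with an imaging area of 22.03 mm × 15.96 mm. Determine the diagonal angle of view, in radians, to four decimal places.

0.3805 rad

Sensor diagonal = √(22.03² + 15.96²) = √740.0425 ≈ 27.2037 mm.
Angle of view α = 2·arctan(d/2f) with d = 27.2037 mm and f = 70.63 mm.
d/2f = 0.19258; arctan(0.19258) ≈ 0.1902 rad, so α ≈ 0.3805 rad.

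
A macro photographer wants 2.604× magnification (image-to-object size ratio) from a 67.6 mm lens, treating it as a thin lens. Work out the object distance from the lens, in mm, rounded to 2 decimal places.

With m = dᵢ/dₒ and 1/f = 1/dₒ + 1/dᵢ, substituting dᵢ = m·dₒ gives 1/f = (1 + 1/m)/dₒ, hence dₒ = f·(1 + 1/m).
dₒ = 67.6 × (1 + 1/2.604) = 67.6 × 1.38402 ≈ 93.560 mm.

93.56 mm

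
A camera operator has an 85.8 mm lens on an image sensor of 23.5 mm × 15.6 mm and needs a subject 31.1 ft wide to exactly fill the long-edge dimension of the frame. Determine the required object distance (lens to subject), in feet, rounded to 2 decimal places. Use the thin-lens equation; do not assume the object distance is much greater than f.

113.83 ft

W: 31.1 ft × 304.8 mm/ft = 9479.28 mm.
Magnification m = w/W = dᵢ/dₒ; combined with 1/f = 1/dₒ + 1/dᵢ this gives dₒ = f·(1 + W/w).
dₒ = 85.8 mm × (1 + 9479.28/23.5) = 85.8 × 404.3736 ≈ 34695.255 mm = 34695.255/304.8 ft = 113.83 ft.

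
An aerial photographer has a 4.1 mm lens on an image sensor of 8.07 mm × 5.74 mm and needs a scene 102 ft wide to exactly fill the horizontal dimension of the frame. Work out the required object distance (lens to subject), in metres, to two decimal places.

W: 102 ft × 304.8 mm/ft = 31089.60 mm.
Magnification m = w/W = dᵢ/dₒ; combined with 1/f = 1/dₒ + 1/dᵢ this gives dₒ = f·(1 + W/w).
dₒ = 4.1 mm × (1 + 31089.6/8.07) = 4.1 × 3853.4906 ≈ 15799.311 mm = 15.7993 m.

15.80 m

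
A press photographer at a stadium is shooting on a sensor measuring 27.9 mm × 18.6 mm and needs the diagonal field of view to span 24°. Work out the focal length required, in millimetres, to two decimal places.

78.88 mm

Sensor diagonal = √(27.9² + 18.6²) = √1124.3700 ≈ 33.5316 mm.
From α = 2·arctan(d/2f) we get f = d / (2·tan(α/2)).
With d = 33.5316 mm and α/2 = 12°, tan(α/2) ≈ 0.21256, so f ≈ 33.5316 / 0.42511 ≈ 78.8770 mm.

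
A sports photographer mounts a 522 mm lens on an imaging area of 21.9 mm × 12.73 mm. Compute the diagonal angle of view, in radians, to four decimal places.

Sensor diagonal = √(21.9² + 12.73²) = √641.6629 ≈ 25.3311 mm.
Angle of view α = 2·arctan(d/2f) with d = 25.3311 mm and f = 522 mm.
d/2f = 0.02426; arctan(0.02426) ≈ 0.0243 rad, so α ≈ 0.0485 rad.

0.0485 rad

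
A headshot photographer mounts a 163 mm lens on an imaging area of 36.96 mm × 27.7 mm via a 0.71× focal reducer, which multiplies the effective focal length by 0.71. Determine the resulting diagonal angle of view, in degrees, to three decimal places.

Effective focal length f = 163 × 0.71 = 115.73 mm.
Sensor diagonal = √(36.96² + 27.7²) = √2133.3316 ≈ 46.1880 mm.
α = 2·arctan(46.188 / (2 × 115.73)) = 2·arctan(0.19955) ≈ 22.5704°.

22.570°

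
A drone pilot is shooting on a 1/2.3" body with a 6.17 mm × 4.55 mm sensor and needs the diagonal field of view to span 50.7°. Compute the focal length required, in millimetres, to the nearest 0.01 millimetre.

Sensor diagonal = √(6.17² + 4.55²) = √58.7714 ≈ 7.6663 mm.
From α = 2·arctan(d/2f) we get f = d / (2·tan(α/2)).
With d = 7.6663 mm and α/2 = 25.35°, tan(α/2) ≈ 0.47377, so f ≈ 7.6663 / 0.94753 ≈ 8.0908 mm.

8.09 mm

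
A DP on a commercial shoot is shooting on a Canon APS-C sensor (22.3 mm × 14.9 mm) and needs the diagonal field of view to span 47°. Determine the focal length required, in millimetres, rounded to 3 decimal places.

30.841 mm

Sensor diagonal = √(22.3² + 14.9²) = √719.3000 ≈ 26.8198 mm.
From α = 2·arctan(d/2f) we get f = d / (2·tan(α/2)).
With d = 26.8198 mm and α/2 = 23.5°, tan(α/2) ≈ 0.43481, so f ≈ 26.8198 / 0.86962 ≈ 30.8406 mm.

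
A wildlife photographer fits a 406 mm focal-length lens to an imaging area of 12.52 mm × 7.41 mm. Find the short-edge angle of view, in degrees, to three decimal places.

Angle of view α = 2·arctan(h/2f) with h = 7.41 mm and f = 406 mm.
h/2f = 0.00913; arctan(0.00913) ≈ 0.5228°, so α ≈ 1.0457°.

1.046°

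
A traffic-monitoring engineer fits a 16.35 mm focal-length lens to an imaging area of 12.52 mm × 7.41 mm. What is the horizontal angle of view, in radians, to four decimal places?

0.7313 rad

Angle of view α = 2·arctan(w/2f) with w = 12.52 mm and f = 16.35 mm.
w/2f = 0.38287; arctan(0.38287) ≈ 0.3657 rad, so α ≈ 0.7313 rad.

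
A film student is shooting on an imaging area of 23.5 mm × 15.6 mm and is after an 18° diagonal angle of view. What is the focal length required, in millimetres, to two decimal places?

89.04 mm

Sensor diagonal = √(23.5² + 15.6²) = √795.6100 ≈ 28.2066 mm.
From α = 2·arctan(d/2f) we get f = d / (2·tan(α/2)).
With d = 28.2066 mm and α/2 = 9°, tan(α/2) ≈ 0.15838, so f ≈ 28.2066 / 0.31677 ≈ 89.0446 mm.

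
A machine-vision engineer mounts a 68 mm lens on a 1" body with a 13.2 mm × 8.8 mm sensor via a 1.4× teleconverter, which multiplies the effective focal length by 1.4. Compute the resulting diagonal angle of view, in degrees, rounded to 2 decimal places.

9.53°

Effective focal length f = 68 × 1.4 = 95.2 mm.
Sensor diagonal = √(13.2² + 8.8²) = √251.6800 ≈ 15.8644 mm.
α = 2·arctan(15.864 / (2 × 95.2)) = 2·arctan(0.08332) ≈ 9.5259°.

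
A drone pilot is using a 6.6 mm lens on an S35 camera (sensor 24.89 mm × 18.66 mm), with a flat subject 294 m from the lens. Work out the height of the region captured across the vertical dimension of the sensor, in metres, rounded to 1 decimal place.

dₒ: 294 m = 294000 mm.
Similar triangles through the lens centre give W/dₒ = h/dᵢ; with 1/f = 1/dₒ + 1/dᵢ this gives W = h·(dₒ − f)/f.
W = 18.66 mm × (294000 − 6.6) / 6.6 = 18.66 × 44544.4545 ≈ 831199.522 mm = 831.2 m.

831.2 m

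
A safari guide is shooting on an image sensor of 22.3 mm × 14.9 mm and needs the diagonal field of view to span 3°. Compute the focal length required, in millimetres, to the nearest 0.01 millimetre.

512.10 mm

Sensor diagonal = √(22.3² + 14.9²) = √719.3000 ≈ 26.8198 mm.
From α = 2·arctan(d/2f) we get f = d / (2·tan(α/2)).
With d = 26.8198 mm and α/2 = 1.5°, tan(α/2) ≈ 0.02619, so f ≈ 26.8198 / 0.05237 ≈ 512.1028 mm.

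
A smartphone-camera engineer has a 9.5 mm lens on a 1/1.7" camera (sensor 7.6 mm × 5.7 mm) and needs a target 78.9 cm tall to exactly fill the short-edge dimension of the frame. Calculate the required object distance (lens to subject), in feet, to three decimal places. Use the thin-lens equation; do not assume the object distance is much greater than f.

4.345 ft

W: 78.9 cm = 789 mm.
Magnification m = h/W = dᵢ/dₒ; combined with 1/f = 1/dₒ + 1/dᵢ this gives dₒ = f·(1 + W/h).
dₒ = 9.5 mm × (1 + 789/5.7) = 9.5 × 139.4211 ≈ 1324.500 mm = 1324.500/304.8 ft = 4.34547 ft.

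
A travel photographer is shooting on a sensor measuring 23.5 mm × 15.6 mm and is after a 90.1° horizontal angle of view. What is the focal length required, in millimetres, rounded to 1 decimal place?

From α = 2·arctan(w/2f) we get f = w / (2·tan(α/2)).
With w = 23.5 mm and α/2 = 45.05°, tan(α/2) ≈ 1.00175, so f ≈ 23.5 / 2.00349 ≈ 11.7295 mm.

11.7 mm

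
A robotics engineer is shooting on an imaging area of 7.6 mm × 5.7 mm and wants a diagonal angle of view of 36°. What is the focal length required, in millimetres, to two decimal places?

Sensor diagonal = √(7.6² + 5.7²) = √90.2500 ≈ 9.5000 mm.
From α = 2·arctan(d/2f) we get f = d / (2·tan(α/2)).
With d = 9.5000 mm and α/2 = 18°, tan(α/2) ≈ 0.32492, so f ≈ 9.5000 / 0.64984 ≈ 14.6190 mm.

14.62 mm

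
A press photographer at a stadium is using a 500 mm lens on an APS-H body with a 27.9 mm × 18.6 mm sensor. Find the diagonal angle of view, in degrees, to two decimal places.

3.84°

Sensor diagonal = √(27.9² + 18.6²) = √1124.3700 ≈ 33.5316 mm.
Angle of view α = 2·arctan(d/2f) with d = 33.5316 mm and f = 500 mm.
d/2f = 0.03353; arctan(0.03353) ≈ 1.9205°, so α ≈ 3.8410°.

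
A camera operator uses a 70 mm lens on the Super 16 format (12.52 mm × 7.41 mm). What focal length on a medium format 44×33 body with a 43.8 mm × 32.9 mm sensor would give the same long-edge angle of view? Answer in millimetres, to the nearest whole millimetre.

Equal angle of view means equal width/f ratio, so f₂ = f₁ · (width₂/width₁) = 70 × 43.8/12.52.
f₂ = 70 × 3.49840 ≈ 244.888 mm.

245 mm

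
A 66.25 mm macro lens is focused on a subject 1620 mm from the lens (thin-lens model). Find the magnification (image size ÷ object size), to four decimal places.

0.0426×

Thin lens: 1/f = 1/dₒ + 1/dᵢ → 1/dᵢ = 1/66.25 − 1/1620 = 0.0144771 mm⁻¹, so dᵢ ≈ 69.0748 mm.
Magnification m = dᵢ/dₒ = 69.0748/1620 ≈ 0.04264.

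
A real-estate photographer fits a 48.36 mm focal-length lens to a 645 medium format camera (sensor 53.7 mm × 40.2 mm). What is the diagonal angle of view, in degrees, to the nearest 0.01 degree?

Sensor diagonal = √(53.7² + 40.2²) = √4499.7300 ≈ 67.0800 mm.
Angle of view α = 2·arctan(d/2f) with d = 67.0800 mm and f = 48.36 mm.
d/2f = 0.69355; arctan(0.69355) ≈ 34.7432°, so α ≈ 69.4864°.

69.49°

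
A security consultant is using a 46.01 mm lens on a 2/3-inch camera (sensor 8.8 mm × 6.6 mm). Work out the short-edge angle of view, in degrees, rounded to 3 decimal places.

Angle of view α = 2·arctan(h/2f) with h = 6.6 mm and f = 46.01 mm.
h/2f = 0.07172; arctan(0.07172) ≈ 4.1024°, so α ≈ 8.2049°.

8.205°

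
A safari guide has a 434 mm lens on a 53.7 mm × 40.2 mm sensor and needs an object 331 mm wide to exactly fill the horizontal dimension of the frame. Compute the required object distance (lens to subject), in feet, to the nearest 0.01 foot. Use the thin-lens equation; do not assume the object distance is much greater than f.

10.20 ft

Magnification m = w/W = dᵢ/dₒ; combined with 1/f = 1/dₒ + 1/dᵢ this gives dₒ = f·(1 + W/w).
dₒ = 434 mm × (1 + 331/53.7) = 434 × 7.1639 ≈ 3109.121 mm = 3109.121/304.8 ft = 10.2005 ft.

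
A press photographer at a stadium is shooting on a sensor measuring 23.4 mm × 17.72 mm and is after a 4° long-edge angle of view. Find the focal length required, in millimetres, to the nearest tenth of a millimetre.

335.0 mm

From α = 2·arctan(w/2f) we get f = w / (2·tan(α/2)).
With w = 23.4 mm and α/2 = 2°, tan(α/2) ≈ 0.03492, so f ≈ 23.4 / 0.06984 ≈ 335.0442 mm.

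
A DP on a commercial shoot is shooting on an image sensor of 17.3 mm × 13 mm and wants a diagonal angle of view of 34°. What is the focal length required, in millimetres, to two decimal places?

Sensor diagonal = √(17.3² + 13²) = √468.2900 ≈ 21.6400 mm.
From α = 2·arctan(d/2f) we get f = d / (2·tan(α/2)).
With d = 21.6400 mm and α/2 = 17°, tan(α/2) ≈ 0.30573, so f ≈ 21.6400 / 0.61146 ≈ 35.3906 mm.

35.39 mm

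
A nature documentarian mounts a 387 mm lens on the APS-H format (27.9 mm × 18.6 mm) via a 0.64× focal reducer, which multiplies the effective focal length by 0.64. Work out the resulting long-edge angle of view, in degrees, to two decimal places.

Effective focal length f = 387 × 0.64 = 247.68 mm.
α = 2·arctan(27.9 / (2 × 247.68)) = 2·arctan(0.05632) ≈ 6.4473°.

6.45°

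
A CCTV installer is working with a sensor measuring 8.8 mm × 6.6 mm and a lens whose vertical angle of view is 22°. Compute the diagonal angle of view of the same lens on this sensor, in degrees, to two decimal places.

From the vertical AOV: f = 6.6 / (2·tan(11°)) = 6.6 / 0.38876 ≈ 16.9770 mm.
Sensor diagonal = √(8.8² + 6.6²) = √121.0000 ≈ 11.0000 mm.
Diagonal AOV = 2·arctan(11.0000 / (2 × 16.9770)) = 2·arctan(0.32397) ≈ 35.9012°.

35.90°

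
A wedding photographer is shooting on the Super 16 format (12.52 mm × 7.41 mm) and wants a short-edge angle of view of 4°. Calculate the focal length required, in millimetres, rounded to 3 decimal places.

106.097 mm

From α = 2·arctan(h/2f) we get f = h / (2·tan(α/2)).
With h = 7.41 mm and α/2 = 2°, tan(α/2) ≈ 0.03492, so f ≈ 7.41 / 0.06984 ≈ 106.0973 mm.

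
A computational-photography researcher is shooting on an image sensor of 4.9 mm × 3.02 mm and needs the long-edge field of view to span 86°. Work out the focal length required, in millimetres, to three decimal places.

2.627 mm

From α = 2·arctan(w/2f) we get f = w / (2·tan(α/2)).
With w = 4.9 mm and α/2 = 43°, tan(α/2) ≈ 0.93252, so f ≈ 4.9 / 1.86503 ≈ 2.6273 mm.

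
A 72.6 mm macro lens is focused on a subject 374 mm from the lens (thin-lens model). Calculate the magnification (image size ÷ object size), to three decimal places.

Thin lens: 1/f = 1/dₒ + 1/dᵢ → 1/dᵢ = 1/72.6 − 1/374 = 0.0111003 mm⁻¹, so dᵢ ≈ 90.0876 mm.
Magnification m = dᵢ/dₒ = 90.0876/374 ≈ 0.24088.

0.241×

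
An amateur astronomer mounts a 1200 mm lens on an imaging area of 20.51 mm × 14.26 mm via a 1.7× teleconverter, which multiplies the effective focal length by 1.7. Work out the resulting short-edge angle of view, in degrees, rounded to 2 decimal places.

Effective focal length f = 1200 × 1.7 = 2040 mm.
α = 2·arctan(14.26 / (2 × 2040)) = 2·arctan(0.00350) ≈ 0.4005°.

0.40°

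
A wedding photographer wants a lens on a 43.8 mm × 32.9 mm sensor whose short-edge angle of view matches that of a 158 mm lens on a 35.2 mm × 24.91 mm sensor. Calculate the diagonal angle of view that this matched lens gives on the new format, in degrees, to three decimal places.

Equal short-edge AOV ⇒ f₂ = f₁ · 32.9/24.91 = 158 × 1.32075 ≈ 208.6792 mm.
Sensor diagonal = √(43.8² + 32.9²) = √3000.8500 ≈ 54.7800 mm.
Diagonal AOV on the new format = 2·arctan(54.7800 / (2 × 208.6792)) = 2·arctan(0.13125) ≈ 14.9551°.

14.955°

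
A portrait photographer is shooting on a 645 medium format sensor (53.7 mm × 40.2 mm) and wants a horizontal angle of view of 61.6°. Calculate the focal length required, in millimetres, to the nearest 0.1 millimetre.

45.0 mm

From α = 2·arctan(w/2f) we get f = w / (2·tan(α/2)).
With w = 53.7 mm and α/2 = 30.8°, tan(α/2) ≈ 0.59612, so f ≈ 53.7 / 1.19224 ≈ 45.0413 mm.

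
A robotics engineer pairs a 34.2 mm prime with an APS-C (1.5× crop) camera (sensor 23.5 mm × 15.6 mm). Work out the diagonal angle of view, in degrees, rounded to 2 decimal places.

44.82°

Sensor diagonal = √(23.5² + 15.6²) = √795.6100 ≈ 28.2066 mm.
Angle of view α = 2·arctan(d/2f) with d = 28.2066 mm and f = 34.2 mm.
d/2f = 0.41238; arctan(0.41238) ≈ 22.4101°, so α ≈ 44.8202°.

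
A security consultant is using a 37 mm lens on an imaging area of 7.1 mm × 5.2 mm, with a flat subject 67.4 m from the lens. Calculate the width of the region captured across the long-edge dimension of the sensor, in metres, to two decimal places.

dₒ: 67.4 m = 67400 mm.
Similar triangles through the lens centre give W/dₒ = w/dᵢ; with 1/f = 1/dₒ + 1/dᵢ this gives W = w·(dₒ − f)/f.
W = 7.1 mm × (67400 − 37) / 37 = 7.1 × 1820.6216 ≈ 12926.414 mm = 12.9264 m.

12.93 m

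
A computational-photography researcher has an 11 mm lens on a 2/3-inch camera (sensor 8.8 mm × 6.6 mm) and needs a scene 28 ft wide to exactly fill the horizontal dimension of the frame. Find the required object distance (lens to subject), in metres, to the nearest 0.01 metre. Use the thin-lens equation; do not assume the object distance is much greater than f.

W: 28 ft × 304.8 mm/ft = 8534.40 mm.
Magnification m = w/W = dᵢ/dₒ; combined with 1/f = 1/dₒ + 1/dᵢ this gives dₒ = f·(1 + W/w).
dₒ = 11 mm × (1 + 8534.4/8.8) = 11 × 970.8182 ≈ 10679.000 mm = 10.679 m.

10.68 m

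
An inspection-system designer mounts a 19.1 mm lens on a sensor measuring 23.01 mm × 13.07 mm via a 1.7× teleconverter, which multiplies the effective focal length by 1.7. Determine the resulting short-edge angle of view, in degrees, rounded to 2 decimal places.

22.76°

Effective focal length f = 19.1 × 1.7 = 32.47 mm.
α = 2·arctan(13.07 / (2 × 32.47)) = 2·arctan(0.20126) ≈ 22.7590°.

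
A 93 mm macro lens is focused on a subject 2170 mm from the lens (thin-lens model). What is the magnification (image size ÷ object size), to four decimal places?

Thin lens: 1/f = 1/dₒ + 1/dᵢ → 1/dᵢ = 1/93 − 1/2170 = 0.0102919 mm⁻¹, so dᵢ ≈ 97.1642 mm.
Magnification m = dᵢ/dₒ = 97.1642/2170 ≈ 0.04478.

0.0448×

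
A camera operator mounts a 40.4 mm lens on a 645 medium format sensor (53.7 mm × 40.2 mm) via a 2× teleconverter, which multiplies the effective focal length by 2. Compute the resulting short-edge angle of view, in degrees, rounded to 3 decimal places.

27.939°

Effective focal length f = 40.4 × 2 = 80.8 mm.
α = 2·arctan(40.2 / (2 × 80.8)) = 2·arctan(0.24876) ≈ 27.9390°.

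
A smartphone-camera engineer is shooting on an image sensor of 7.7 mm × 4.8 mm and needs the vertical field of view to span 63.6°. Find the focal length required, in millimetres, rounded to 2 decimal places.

3.87 mm

From α = 2·arctan(h/2f) we get f = h / (2·tan(α/2)).
With h = 4.8 mm and α/2 = 31.8°, tan(α/2) ≈ 0.62003, so f ≈ 4.8 / 1.24005 ≈ 3.8708 mm.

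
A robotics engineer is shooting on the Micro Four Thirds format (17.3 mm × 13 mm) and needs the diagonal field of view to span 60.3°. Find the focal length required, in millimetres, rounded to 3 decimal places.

18.628 mm

Sensor diagonal = √(17.3² + 13²) = √468.2900 ≈ 21.6400 mm.
From α = 2·arctan(d/2f) we get f = d / (2·tan(α/2)).
With d = 21.6400 mm and α/2 = 30.15°, tan(α/2) ≈ 0.58085, so f ≈ 21.6400 / 1.16169 ≈ 18.6280 mm.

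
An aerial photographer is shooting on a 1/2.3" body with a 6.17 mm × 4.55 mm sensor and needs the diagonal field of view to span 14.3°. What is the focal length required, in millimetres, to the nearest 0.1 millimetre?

Sensor diagonal = √(6.17² + 4.55²) = √58.7714 ≈ 7.6663 mm.
From α = 2·arctan(d/2f) we get f = d / (2·tan(α/2)).
With d = 7.6663 mm and α/2 = 7.15°, tan(α/2) ≈ 0.12544, so f ≈ 7.6663 / 0.25089 ≈ 30.5567 mm.

30.6 mm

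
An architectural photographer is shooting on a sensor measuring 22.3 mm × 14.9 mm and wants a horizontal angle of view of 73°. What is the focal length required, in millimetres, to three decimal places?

From α = 2·arctan(w/2f) we get f = w / (2·tan(α/2)).
With w = 22.3 mm and α/2 = 36.5°, tan(α/2) ≈ 0.73996, so f ≈ 22.3 / 1.47992 ≈ 15.0684 mm.

15.068 mm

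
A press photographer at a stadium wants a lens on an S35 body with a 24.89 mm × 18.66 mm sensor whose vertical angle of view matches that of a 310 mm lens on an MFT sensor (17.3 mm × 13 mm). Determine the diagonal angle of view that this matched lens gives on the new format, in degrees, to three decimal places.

Equal vertical AOV ⇒ f₂ = f₁ · 18.66/13 = 310 × 1.43538 ≈ 444.9692 mm.
Sensor diagonal = √(24.89² + 18.66²) = √967.7077 ≈ 31.1080 mm.
Diagonal AOV on the new format = 2·arctan(31.1080 / (2 × 444.9692)) = 2·arctan(0.03496) ≈ 4.0039°.

4.004°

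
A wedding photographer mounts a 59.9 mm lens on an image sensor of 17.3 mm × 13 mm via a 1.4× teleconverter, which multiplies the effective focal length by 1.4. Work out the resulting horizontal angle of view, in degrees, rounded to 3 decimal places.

11.778°

Effective focal length f = 59.9 × 1.4 = 83.86 mm.
α = 2·arctan(17.3 / (2 × 83.86)) = 2·arctan(0.10315) ≈ 11.7782°.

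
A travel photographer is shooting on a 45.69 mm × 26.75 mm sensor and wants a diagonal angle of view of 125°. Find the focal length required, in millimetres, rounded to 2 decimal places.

Sensor diagonal = √(45.69² + 26.75²) = √2803.1386 ≈ 52.9447 mm.
From α = 2·arctan(d/2f) we get f = d / (2·tan(α/2)).
With d = 52.9447 mm and α/2 = 62.5°, tan(α/2) ≈ 1.92098, so f ≈ 52.9447 / 3.84196 ≈ 13.7806 mm.

13.78 mm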